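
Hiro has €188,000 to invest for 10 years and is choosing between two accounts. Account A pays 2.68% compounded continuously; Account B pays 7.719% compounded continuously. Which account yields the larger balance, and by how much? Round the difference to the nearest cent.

A: e^(0.0268·10) = e^0.268 ≈ 1.30734714001, so 188,000 × 1.30734714001 ≈ 245,781.2623.
B: e^(0.07719·10) = e^0.7719 ≈ 2.16387371052, so 188,000 × 2.16387371052 ≈ 406,808.2576.
Difference ≈ 161,026.9953 in favor of B.

Account B, by €161,027.00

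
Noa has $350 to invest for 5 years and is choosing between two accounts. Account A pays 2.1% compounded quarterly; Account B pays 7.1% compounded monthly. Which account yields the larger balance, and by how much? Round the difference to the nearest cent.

A: (1 + 0.00525)^20 ≈ 1.11040558, so 350 × 1.11040558 ≈ 388.6420.
B: (1 + 0.071/12)^60 ≈ 1.42468953, so 350 × 1.42468953 ≈ 498.6413.
Difference ≈ 109.9994 in favor of B.

Account B, by $110.00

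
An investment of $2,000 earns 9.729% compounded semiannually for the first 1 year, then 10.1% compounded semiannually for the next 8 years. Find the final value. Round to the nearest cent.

After 1 years at 9.729%: 2,000 × 1.099656336 ≈ 2,199.3127.
Then 8 years at 10.1%: 2,199.3127 × 2.199565544 ≈ 4,837.5324.

$4,837.53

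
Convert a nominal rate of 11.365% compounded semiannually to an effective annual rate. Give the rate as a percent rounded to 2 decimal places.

11.69%

EAR = (1 + 11.365%/2)^2 − 1 = (1 + 0.056825)^2 − 1.
(1 + 0.056825)^2 ≈ 1.116879, so EAR ≈ 11.68791%.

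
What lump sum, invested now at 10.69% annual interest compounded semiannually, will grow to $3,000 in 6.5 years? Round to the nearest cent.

$1,524.54

Growth factor = (1 + 0.05345)^13 ≈ 1.967800457.
P = 3,000/1.967800457 ≈ 1,524.5448.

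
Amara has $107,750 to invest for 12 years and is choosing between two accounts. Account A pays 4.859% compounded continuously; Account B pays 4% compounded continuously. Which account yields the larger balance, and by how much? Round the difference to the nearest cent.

Account A growth factor: e^(0.04859·12) = e^0.58308 ≈ 1.79154790936; balance ≈ 193,039.2872.
Account B growth factor: e^(0.04·12) = e^0.48 ≈ 1.61607440219; balance ≈ 174,132.0168.
Account A is larger by 18,907.2704.

Account A, by $18,907.27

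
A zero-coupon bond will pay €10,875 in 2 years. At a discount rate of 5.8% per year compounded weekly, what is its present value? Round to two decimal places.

€9,684.54

Growth factor = (1 + 0.058/52)^104 ≈ 1.1229232793.
P = 10,875/1.1229232793 ≈ 9,684.5441.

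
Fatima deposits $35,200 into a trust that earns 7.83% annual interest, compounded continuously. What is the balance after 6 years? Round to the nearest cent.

$56,308.53

A = P·e^(rt) = 35,200·e^(0.0783·6) = 35,200·e^0.4698.
e^0.4698 ≈ 1.5996742264, so A ≈ 56,308.5328.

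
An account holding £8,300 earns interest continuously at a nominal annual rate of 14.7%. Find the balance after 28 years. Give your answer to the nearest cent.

A = P·e^(rt) = 8,300·e^(0.147·28) = 8,300·e^4.116.
e^4.116 ≈ 61.3134971133, so A ≈ 508,902.0260.

£508,902.03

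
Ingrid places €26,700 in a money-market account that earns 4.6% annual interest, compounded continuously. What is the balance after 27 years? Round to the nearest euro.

A = P·e^(rt) = 26,700·e^(0.046·27) = 26,700·e^1.242.
e^1.242 ≈ 3.4625316075, so A ≈ 92,449.5939.

€92,450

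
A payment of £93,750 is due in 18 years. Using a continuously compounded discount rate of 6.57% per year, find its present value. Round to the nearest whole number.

P = A·e^(−rt) = 93,750·e^(−1.1826).
e^(−1.1826) ≈ 0.30648085158, so P ≈ 28,732.5798.

£28,733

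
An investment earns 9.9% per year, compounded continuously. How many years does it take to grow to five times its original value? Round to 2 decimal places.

16.26 years

e^(0.099t) = 5, so 0.099t = ln 5 ≈ 1.6094.
t ≈ 1.6094/0.099 ≈ 16.2569.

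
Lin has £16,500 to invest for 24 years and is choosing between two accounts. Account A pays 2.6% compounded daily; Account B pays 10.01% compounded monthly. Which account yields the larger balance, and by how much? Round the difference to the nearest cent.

Account B, by £149,717.16

A: (1 + 0.026/365)^8760 ≈ 1.8663371681, so 16,500 × 1.8663371681 ≈ 30,794.5633.
B: (1 + 0.1001/12)^288 ≈ 10.9401046864, so 16,500 × 10.9401046864 ≈ 180,511.7273.
Difference ≈ 149,717.1641 in favor of B.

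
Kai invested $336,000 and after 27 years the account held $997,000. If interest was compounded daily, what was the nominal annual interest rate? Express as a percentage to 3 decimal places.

4.029%

(1 + r/365)^9855 = 997,000/336,000 = 2.96726.
1 + r/365 = 2.96726^(1/9855) ≈ 1.00011, so r/365 ≈ 0.00011037.
r ≈ 365·0.00011037 = 4.02852%.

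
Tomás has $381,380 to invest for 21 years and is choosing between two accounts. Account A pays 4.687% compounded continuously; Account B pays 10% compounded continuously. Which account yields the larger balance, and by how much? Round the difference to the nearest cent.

Account B, by $2,093,895.24

A: e^(0.04687·21) = e^0.98427 ≈ 2.675857795075, so 381,380 × 2.675857795075 ≈ 1,020,518.6459.
B: e^(0.1·21) = e^2.1 ≈ 8.166169912568, so 381,380 × 8.166169912568 ≈ 3,114,413.8813.
Difference ≈ 2,093,895.2354 in favor of B.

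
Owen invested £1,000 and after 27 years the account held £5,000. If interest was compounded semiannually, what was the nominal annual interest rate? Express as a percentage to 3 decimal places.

The 54-period growth factor is 5,000/1,000 = 5.
r/2 = 5^(1/54) − 1 ≈ 0.030253, so r ≈ 2·0.030253 = 6.05060%.

6.051%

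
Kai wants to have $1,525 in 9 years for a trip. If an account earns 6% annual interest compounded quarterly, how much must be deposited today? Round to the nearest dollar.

Growth factor = (1 + 0.015)^36 ≈ 1.709139538.
P = 1,525/1.709139538 ≈ 892.2618.

$892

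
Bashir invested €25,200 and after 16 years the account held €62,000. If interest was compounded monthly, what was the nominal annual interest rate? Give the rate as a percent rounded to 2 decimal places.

5.64%

The 192-period growth factor is 62,000/25,200 = 2.46032.
r/12 = 2.46032^(1/192) − 1 ≈ 0.00470002, so r ≈ 12·0.00470002 = 5.64003%.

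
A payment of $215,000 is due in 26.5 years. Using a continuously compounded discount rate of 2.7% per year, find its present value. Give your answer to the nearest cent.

P = A·e^(−rt) = 215,000·e^(−0.7155).
e^(−0.7155) ≈ 0.488947576879, so P ≈ 105,123.7290.

$105,123.73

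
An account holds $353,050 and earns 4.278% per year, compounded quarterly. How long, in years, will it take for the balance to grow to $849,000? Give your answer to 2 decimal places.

20.62 years

(1 + 0.010695)^(4t) = 849,000/353,050 = 2.4048.
4t·ln(1 + 0.010695) = ln(2.4048); 4t = 0.87745/0.0106382 ≈ 82.4809.
t ≈ 20.6202 years.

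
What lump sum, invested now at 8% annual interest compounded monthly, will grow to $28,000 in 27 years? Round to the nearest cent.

Periodic rate = 8%/12 = 0.00666667; 324 periods.
P = 28,000/(1 + 0.08/12)^324 ≈ 28,000/8.6092038048 ≈ 3,252.3333.

$3,252.33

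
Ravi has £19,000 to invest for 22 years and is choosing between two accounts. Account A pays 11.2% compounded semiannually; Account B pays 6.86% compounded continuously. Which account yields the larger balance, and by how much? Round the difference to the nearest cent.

Account A, by £122,974.15

A: (1 + 0.056)^44 ≈ 10.9954346244, so 19,000 × 10.9954346244 ≈ 208,913.2579.
B: e^(0.0686·22) = e^1.5092 ≈ 4.5231108578, so 19,000 × 4.5231108578 ≈ 85,939.1063.
Difference ≈ 122,974.1516 in favor of A.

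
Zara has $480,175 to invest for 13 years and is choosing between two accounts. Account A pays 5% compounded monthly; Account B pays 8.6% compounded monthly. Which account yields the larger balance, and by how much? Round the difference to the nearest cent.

A: (1 + 0.05/12)^156 ≈ 1.91295579631, so 480,175 × 1.91295579631 ≈ 918,553.5495.
B: (1 + 0.086/12)^156 ≈ 3.046559349161, so 480,175 × 3.046559349161 ≈ 1,462,881.6355.
Difference ≈ 544,328.0860 in favor of B.

Account B, by $544,328.09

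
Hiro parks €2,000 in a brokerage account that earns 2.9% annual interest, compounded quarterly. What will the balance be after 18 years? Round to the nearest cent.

€3,364.45

Periodic rate = 2.9%/4 = 0.00725; periods = 4·18 = 72.
A = 2,000·(1 + 0.00725)^72 ≈ 2,000·1.6822242 ≈ 3,364.4484.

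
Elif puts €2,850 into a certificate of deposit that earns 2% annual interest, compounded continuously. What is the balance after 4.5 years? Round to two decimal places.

€3,118.40

A = P·e^(rt) = 2,850·e^(0.02·4.5) = 2,850·e^0.09.
e^0.09 ≈ 1.094174284, so A ≈ 3,118.3967.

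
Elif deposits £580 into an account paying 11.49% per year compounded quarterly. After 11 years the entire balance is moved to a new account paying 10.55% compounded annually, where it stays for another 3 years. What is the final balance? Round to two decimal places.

£2,724.41

After 11 years at 11.49%: 580 × 3.476713811 ≈ 2,016.4940.
Then 3 years at 10.55%: 2,016.4940 × 1.351064991 ≈ 2,724.4145.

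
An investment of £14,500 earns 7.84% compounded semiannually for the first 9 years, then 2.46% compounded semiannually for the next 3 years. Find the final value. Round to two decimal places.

£31,175.10

Phase 1: 14,500·(1 + 0.0392)^18 ≈ 28,970.2663.
Phase 2: 28,970.2663·(1 + 0.0123)^6 ≈ 31,175.1038.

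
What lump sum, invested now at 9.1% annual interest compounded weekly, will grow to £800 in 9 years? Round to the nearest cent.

Periodic rate = 9.1%/52 = 0.00175; 468 periods.
P = 800/(1 + 0.00175)^468 ≈ 800/2.26660748 ≈ 352.9504.

£352.95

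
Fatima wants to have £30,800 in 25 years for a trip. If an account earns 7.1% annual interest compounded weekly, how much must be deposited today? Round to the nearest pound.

Periodic rate = 7.1%/52 = 0.00136538; 1300 periods.
P = 30,800/(1 + 0.071/52)^1300 ≈ 30,800/5.8931421244 ≈ 5,226.4139.

£5,226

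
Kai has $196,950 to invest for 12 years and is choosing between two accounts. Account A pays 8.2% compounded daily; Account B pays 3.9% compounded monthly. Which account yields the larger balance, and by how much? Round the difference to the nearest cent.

Account A, by $212,559.01

Account A growth factor: (1 + 0.082/365)^4380 ≈ 2.67483978486; balance ≈ 526,809.6956.
Account B growth factor: (1 + 0.00325)^144 ≈ 1.59558612264; balance ≈ 314,250.6869.
Account A is larger by 212,559.0088.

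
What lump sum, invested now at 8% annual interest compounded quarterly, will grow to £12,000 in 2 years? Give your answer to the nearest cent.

Periodic rate = 8%/4 = 0.02; 8 periods.
P = 12,000/(1 + 0.02)^8 ≈ 12,000/1.171659381 ≈ 10,241.8845.

£10,241.88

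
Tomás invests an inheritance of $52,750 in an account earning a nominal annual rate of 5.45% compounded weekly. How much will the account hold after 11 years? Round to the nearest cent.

Periodic rate = 5.45%/52 = 0.00104808; periods = 52·11 = 572.
A = 52,750·(1 + 0.0545/52)^572 ≈ 52,750·1.8206363053 ≈ 96,038.5651.

$96,038.57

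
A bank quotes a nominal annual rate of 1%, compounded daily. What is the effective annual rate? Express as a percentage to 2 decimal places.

EAR = (1 + 1%/365)^365 − 1 = (1 + 0.0000273973)^365 − 1.
(1 + 0.0000273973)^365 ≈ 1.01005, so EAR ≈ 1.00500%.

1.01%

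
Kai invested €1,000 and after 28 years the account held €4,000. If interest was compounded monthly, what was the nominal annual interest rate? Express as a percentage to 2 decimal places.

4.96%

(1 + r/12)^336 = 4,000/1,000 = 4.
1 + r/12 = 4^(1/336) ≈ 1.004134, so r/12 ≈ 0.0041344.
r ≈ 12·0.0041344 = 4.96128%.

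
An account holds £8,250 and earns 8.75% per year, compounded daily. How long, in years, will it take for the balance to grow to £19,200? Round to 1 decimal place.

We need (1 + 0.000239726)^(365t) = 2.3273, so 365t = ln 2.3273 / ln 1.00024 ≈ 3524.0159.
t ≈ 3524.0159/365 = 9.6548 years.

9.7 years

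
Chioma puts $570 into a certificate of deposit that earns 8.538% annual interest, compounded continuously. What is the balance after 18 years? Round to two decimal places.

$2,650.43

A = P·e^(rt) = 570·e^(0.08538·18) = 570·e^1.53684.
e^1.53684 ≈ 4.649873431, so A ≈ 2,650.4279.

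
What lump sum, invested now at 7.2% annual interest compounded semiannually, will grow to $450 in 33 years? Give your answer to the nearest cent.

Growth factor = (1 + 0.036)^66 ≈ 10.3215247.
P = 450/10.3215247 ≈ 43.5982.

$43.60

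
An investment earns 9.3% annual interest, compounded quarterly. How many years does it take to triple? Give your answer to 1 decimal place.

11.9 years

(1 + 0.02325)^(4t) = 3.
4t = ln 3 / ln(1 + 0.02325) ≈ 1.0986/0.0229838 ≈ 47.7993.
t ≈ 11.9498.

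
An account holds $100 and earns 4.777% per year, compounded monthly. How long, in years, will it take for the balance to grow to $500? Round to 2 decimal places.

We need (1 + 0.00398083)^(12t) = 5, so 12t = ln 5 / ln 1.003981 ≈ 405.1009.
t ≈ 405.1009/12 = 33.7584 years.

33.76 years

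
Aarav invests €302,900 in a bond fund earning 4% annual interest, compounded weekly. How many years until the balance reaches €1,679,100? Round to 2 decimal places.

42.83 years

(1 + 0.000769231)^(52t) = 1,679,100/302,900 = 5.5434.
52t·ln(1 + 0.000769231) = ln(5.5434); 52t = 1.7126/0.000768935 ≈ 2227.2498.
t ≈ 42.8317 years.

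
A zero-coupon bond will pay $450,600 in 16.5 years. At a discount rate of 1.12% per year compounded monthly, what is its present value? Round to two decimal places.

Periodic rate = 1.12%/12 = 0.000933333; 198 periods.
P = 450,600/(1 + 0.0112/12)^198 ≈ 450,600/1.20287414467 ≈ 374,602.7812.

$374,602.78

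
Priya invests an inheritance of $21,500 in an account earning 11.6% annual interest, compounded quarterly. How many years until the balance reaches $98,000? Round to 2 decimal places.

13.27 years

(1 + 0.029)^(4t) = 98,000/21,500 = 4.5581.
4t·ln(1 + 0.029) = ln(4.5581); 4t = 1.5169/0.0285875 ≈ 53.0622.
t ≈ 13.2656 years.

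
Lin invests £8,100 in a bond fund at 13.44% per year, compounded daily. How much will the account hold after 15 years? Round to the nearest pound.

£60,794

Growth factor = (1 + 0.1344/365)^5475 ≈ 7.5054462686.
A ≈ 8,100 × 7.5054462686 ≈ 60,794.1148.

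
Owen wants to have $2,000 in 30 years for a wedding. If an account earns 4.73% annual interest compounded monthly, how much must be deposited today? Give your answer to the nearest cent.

Periodic rate = 4.73%/12 = 0.00394167; 360 periods.
P = 2,000/(1 + 0.0473/12)^360 ≈ 2,000/4.121473375 ≈ 485.2634.

$485.26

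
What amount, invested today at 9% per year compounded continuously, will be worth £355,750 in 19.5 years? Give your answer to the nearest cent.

P = A·e^(−rt) = 355,750·e^(−1.755).
e^(−1.755) ≈ 0.172907242292, so P ≈ 61,511.7514.

£61,511.75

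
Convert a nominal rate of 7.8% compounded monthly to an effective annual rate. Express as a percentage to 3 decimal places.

8.085%

One year is 12 periods at 0.0065 each: (1 + 0.0065)^12 ≈ 1.08085.
EAR = 1.08085 − 1 ≈ 8.08498%.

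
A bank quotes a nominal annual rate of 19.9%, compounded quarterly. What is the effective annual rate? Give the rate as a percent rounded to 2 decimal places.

21.43%

One year is 4 periods at 0.04975 each: (1 + 0.04975)^4 ≈ 1.214349.
EAR = 1.214349 − 1 ≈ 21.43490%.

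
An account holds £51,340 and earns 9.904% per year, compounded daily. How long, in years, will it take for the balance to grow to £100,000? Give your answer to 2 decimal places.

(1 + 0.000271342)^(365t) = 100,000/51,340 = 1.9478.
365t·ln(1 + 0.000271342) = ln(1.9478); 365t = 0.6667/0.000271306 ≈ 2457.3760.
t ≈ 6.7325 years.

6.73 years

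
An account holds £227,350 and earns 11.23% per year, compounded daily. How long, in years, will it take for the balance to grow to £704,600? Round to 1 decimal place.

(1 + 0.000307671)^(365t) = 704,600/227,350 = 3.0992.
365t·ln(1 + 0.000307671) = ln(3.0992); 365t = 1.1311/0.000307624 ≈ 3677.0210.
t ≈ 10.0740 years.

10.1 years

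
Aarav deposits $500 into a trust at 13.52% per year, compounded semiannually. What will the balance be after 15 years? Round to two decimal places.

$3,558.17

Growth factor = (1 + 0.0676)^30 ≈ 7.116344328.
A ≈ 500 × 7.116344328 ≈ 3,558.1722.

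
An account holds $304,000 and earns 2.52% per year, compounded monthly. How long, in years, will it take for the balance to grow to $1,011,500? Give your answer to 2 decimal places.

47.75 years

We need (1 + 0.0021)^(12t) = 3.3273, so 12t = ln 3.3273 / ln 1.0021 ≈ 573.0589.
t ≈ 573.0589/12 = 47.7549 years.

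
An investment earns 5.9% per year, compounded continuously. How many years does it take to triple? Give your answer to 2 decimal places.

e^(0.059t) = 3, so 0.059t = ln 3 ≈ 1.0986.
t ≈ 1.0986/0.059 ≈ 18.6205.

18.62 years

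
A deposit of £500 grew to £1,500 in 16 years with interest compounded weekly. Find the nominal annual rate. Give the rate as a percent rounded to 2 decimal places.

(1 + r/52)^832 = 1,500/500 = 3.
1 + r/52 = 3^(1/832) ≈ 1.001321, so r/52 ≈ 0.00132132.
r ≈ 52·0.00132132 = 6.87086%.

6.87%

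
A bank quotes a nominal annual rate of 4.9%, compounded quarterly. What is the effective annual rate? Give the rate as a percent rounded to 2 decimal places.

4.99%

One year is 4 periods at 0.01225 each: (1 + 0.01225)^4 ≈ 1.049908.
EAR = 1.049908 − 1 ≈ 4.99078%.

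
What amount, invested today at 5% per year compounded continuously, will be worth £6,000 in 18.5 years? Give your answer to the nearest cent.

£2,379.19

P = A·e^(−rt) = 6,000·e^(−0.925).
e^(−0.925) ≈ 0.3965314191, so P ≈ 2,379.1885.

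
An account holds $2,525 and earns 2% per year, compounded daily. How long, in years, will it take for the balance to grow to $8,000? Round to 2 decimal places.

57.66 years

We need (1 + 0.0000547945)^(365t) = 3.1683, so 365t = ln 3.1683 / ln 1.000055 ≈ 21046.4853.
t ≈ 21046.4853/365 = 57.6616 years.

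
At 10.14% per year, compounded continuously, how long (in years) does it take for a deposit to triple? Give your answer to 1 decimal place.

e^(0.1014t) = 3, so 0.1014t = ln 3 ≈ 1.0986.
t ≈ 1.0986/0.1014 ≈ 10.8344.

10.8 years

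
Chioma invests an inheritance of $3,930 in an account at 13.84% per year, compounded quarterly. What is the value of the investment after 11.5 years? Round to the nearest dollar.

Periodic rate = 13.84%/4 = 0.0346; periods = 4·11.5 = 46.
A = 3,930·(1 + 0.0346)^46 ≈ 3,930·4.7811658336 ≈ 18,789.9817.

$18,790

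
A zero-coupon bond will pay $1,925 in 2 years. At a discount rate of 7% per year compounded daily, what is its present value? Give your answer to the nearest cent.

Periodic rate = 7%/365 = 0.000191781; 730 periods.
P = 1,925/(1 + 0.07/365)^730 ≈ 1,925/1.150258359 ≈ 1,673.5371.

$1,673.54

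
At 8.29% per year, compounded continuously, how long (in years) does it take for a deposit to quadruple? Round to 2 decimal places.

16.72 years

e^(0.0829t) = 4, so 0.0829t = ln 4 ≈ 1.3863.
t ≈ 1.3863/0.0829 ≈ 16.7225.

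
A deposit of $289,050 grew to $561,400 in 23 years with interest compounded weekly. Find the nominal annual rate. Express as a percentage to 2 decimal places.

2.89%

(1 + r/52)^1196 = 561,400/289,050 = 1.94222.
1 + r/52 = 1.94222^(1/1196) ≈ 1.000555, so r/52 ≈ 0.000555199.
r ≈ 52·0.000555199 = 2.88704%.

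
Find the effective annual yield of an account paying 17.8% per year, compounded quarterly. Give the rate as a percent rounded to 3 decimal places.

One year is 4 periods at 0.0445 each: (1 + 0.0445)^4 ≈ 1.190238.
EAR = 1.190238 − 1 ≈ 19.02379%.

19.024%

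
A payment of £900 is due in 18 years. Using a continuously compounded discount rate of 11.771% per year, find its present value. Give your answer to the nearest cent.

£108.16

P = A·e^(−rt) = 900·e^(−2.11878).
e^(−2.11878) ≈ 0.120178156, so P ≈ 108.1603.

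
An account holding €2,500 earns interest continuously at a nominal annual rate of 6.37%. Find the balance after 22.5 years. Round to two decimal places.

A = P·e^(rt) = 2,500·e^(0.0637·22.5) = 2,500·e^1.43325.
e^1.43325 ≈ 4.192302057, so A ≈ 10,480.7551.

€10,480.76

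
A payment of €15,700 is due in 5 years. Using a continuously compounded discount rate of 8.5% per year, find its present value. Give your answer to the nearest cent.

€10,264.19

P = A·e^(−rt) = 15,700·e^(−0.425).
e^(−0.425) ≈ 0.65376978513, so P ≈ 10,264.1856.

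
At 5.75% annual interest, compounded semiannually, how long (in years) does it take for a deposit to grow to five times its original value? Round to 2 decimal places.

(1 + 0.02875)^(2t) = 5.
2t = ln 5 / ln(1 + 0.02875) ≈ 1.6094/0.0283445 ≈ 56.7814.
t ≈ 28.3907.

28.39 years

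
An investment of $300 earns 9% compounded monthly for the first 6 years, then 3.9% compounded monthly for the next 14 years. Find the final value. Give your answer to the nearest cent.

Phase 1: 300·(1 + 0.0075)^72 ≈ 513.7658.
Phase 2: 513.7658·(1 + 0.00325)^168 ≈ 886.1464.

$886.15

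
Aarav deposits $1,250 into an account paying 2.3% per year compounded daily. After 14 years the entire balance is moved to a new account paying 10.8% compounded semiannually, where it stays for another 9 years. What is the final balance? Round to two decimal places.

Phase 1: 1,250·(1 + 0.023/365)^5110 ≈ 1,724.8385.
Phase 2: 1,724.8385·(1 + 0.054)^18 ≈ 4,445.0784.

$4,445.08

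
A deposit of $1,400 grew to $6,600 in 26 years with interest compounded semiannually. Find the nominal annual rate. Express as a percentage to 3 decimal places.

The 52-period growth factor is 6,600/1,400 = 4.71429.
r/2 = 4.71429^(1/52) − 1 ≈ 0.0302682, so r ≈ 2·0.0302682 = 6.05365%.

6.054%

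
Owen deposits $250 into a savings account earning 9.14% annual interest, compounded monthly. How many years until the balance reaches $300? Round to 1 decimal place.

We need (1 + 0.00761667)^(12t) = 1.2, so 12t = ln 1.2 / ln 1.007617 ≈ 24.0282.
t ≈ 24.0282/12 = 2.0024 years.

2.0 years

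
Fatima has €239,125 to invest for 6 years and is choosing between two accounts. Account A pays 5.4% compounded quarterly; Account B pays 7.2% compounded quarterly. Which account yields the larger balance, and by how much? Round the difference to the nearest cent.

Account B, by €37,010.55

Account A growth factor: (1 + 0.0135)^24 ≈ 1.37965364507; balance ≈ 329,909.6779.
Account B growth factor: (1 + 0.018)^24 ≈ 1.53442855535; balance ≈ 366,920.2283.
Account B is larger by 37,010.5504.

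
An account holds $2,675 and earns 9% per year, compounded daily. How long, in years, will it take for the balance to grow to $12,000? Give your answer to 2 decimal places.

We need (1 + 0.000246575)^(365t) = 4.486, so 365t = ln 4.486 / ln 1.000247 ≈ 6087.9660.
t ≈ 6087.9660/365 = 16.6794 years.

16.68 years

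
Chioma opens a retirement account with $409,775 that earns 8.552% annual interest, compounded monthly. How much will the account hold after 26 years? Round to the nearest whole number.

$3,756,498

Growth factor = (1 + 0.08552/12)^312 ≈ 9.167222043509.
A ≈ 409,775 × 9.167222043509 ≈ 3,756,498.4129.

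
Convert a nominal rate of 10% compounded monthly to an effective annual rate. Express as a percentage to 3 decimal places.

EAR = (1 + 10%/12)^12 − 1 = (1 + 0.00833333)^12 − 1.
(1 + 0.00833333)^12 ≈ 1.104713, so EAR ≈ 10.47131%.

10.471%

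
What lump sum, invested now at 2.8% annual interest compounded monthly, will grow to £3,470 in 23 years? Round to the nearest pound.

£1,824

Periodic rate = 2.8%/12 = 0.00233333; 276 periods.
P = 3,470/(1 + 0.028/12)^276 ≈ 3,470/1.902654152 ≈ 1,823.7681.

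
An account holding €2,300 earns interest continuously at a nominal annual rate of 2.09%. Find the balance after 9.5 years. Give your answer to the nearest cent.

€2,805.16

A = P·e^(rt) = 2,300·e^(0.0209·9.5) = 2,300·e^0.19855.
e^0.19855 ≈ 1.219633008, so A ≈ 2,805.1559.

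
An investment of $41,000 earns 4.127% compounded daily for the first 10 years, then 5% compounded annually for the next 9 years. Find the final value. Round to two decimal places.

$96,097.20

Phase 1: 41,000·(1 + 0.04127/365)^3650 ≈ 61,945.1141.
Phase 2: 61,945.1141·(1 + 0.05)^9 ≈ 96,097.2034.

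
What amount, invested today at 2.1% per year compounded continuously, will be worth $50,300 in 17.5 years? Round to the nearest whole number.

P = A·e^(−rt) = 50,300·e^(−0.3675).
e^(−0.3675) ≈ 0.69246332681, so P ≈ 34,830.9053.

$34,831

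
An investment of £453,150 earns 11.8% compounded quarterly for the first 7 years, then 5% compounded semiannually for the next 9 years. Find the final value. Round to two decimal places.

£1,595,178.87

Phase 1: 453,150·(1 + 0.0295)^28 ≈ 1,022,774.3103.
Phase 2: 1,022,774.3103·(1 + 0.025)^18 ≈ 1,595,178.8694.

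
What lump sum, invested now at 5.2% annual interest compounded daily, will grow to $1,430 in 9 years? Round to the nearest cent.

$895.57

Growth factor = (1 + 0.052/365)^3285 ≈ 1.596744176.
P = 1,430/1.596744176 ≈ 895.5724.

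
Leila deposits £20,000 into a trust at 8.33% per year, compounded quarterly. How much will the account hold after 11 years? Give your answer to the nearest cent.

£49,532.14

Periodic rate = 8.33%/4 = 0.020825; periods = 4·11 = 44.
A = 20,000·(1 + 0.020825)^44 ≈ 20,000·2.4766069344 ≈ 49,532.1387.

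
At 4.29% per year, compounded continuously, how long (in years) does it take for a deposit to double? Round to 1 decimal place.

16.2 years

e^(0.0429t) = 2, so 0.0429t = ln 2 ≈ 0.69315.
t ≈ 0.69315/0.0429 ≈ 16.1573.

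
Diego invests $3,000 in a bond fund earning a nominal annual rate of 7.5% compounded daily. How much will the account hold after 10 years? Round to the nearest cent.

$6,350.51

Periodic rate = 7.5%/365 = 0.000205479; periods = 365·10 = 3650.
A = 3,000·(1 + 0.075/365)^3650 ≈ 3,000·2.11683692 ≈ 6,350.5108.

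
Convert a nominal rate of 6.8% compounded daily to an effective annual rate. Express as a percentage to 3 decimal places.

One year is 365 periods at 0.000186301 each: (1 + 0.000186301)^365 ≈ 1.070359.
EAR = 1.070359 − 1 ≈ 7.03585%.

7.036%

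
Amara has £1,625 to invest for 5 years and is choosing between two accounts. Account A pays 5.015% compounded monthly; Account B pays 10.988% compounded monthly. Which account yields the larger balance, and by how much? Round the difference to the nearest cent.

Account B, by £720.80

Account A growth factor: (1 + 0.05015/12)^60 ≈ 1.284317556; balance ≈ 2,087.0160.
Account B growth factor: (1 + 0.10988/12)^60 ≈ 1.727888104; balance ≈ 2,807.8182.
Account B is larger by 720.8021.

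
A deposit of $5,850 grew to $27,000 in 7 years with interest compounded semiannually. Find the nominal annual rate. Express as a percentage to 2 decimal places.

(1 + r/2)^14 = 27,000/5,850 = 4.61538.
1 + r/2 = 4.61538^(1/14) ≈ 1.115433, so r/2 ≈ 0.115433.
r ≈ 2·0.115433 = 23.08657%.

23.09%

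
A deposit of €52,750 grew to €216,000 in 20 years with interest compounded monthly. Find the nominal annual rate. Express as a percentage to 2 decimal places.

(1 + r/12)^240 = 216,000/52,750 = 4.09479.
1 + r/12 = 4.09479^(1/240) ≈ 1.005891, so r/12 ≈ 0.0058911.
r ≈ 12·0.0058911 = 7.06931%.

7.07%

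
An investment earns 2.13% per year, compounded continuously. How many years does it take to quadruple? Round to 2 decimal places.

e^(0.0213t) = 4, so 0.0213t = ln 4 ≈ 1.3863.
t ≈ 1.3863/0.0213 ≈ 65.0842.

65.08 years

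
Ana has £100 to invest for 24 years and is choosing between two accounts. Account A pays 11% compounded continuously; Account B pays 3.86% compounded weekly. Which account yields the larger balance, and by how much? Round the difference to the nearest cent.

A: e^(0.11·24) = e^2.64 ≈ 14.01320361, so 100 × 14.01320361 ≈ 1,401.3204.
B: (1 + 0.0386/52)^1248 ≈ 2.5245336, so 100 × 2.5245336 ≈ 252.4534.
Difference ≈ 1,148.8670 in favor of A.

Account A, by £1,148.87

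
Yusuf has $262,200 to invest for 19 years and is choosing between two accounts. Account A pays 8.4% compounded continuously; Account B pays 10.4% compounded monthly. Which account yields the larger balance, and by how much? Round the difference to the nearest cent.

Account A growth factor: e^(0.084·19) = e^1.596 ≈ 4.933259866177; balance ≈ 1,293,500.7369.
Account B growth factor: (1 + 0.104/12)^228 ≈ 7.152675533189; balance ≈ 1,875,431.5248.
Account B is larger by 581,930.7879.

Account B, by $581,930.79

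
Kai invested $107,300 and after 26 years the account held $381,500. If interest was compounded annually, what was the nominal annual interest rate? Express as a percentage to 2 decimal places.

The 26-period growth factor is 381,500/107,300 = 3.55545.
r = 3.55545^(1/26) − 1 ≈ 0.0499975, i.e. 4.99975%.

5.00%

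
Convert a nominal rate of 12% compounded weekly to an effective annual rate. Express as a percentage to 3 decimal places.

One year is 52 periods at 0.00230769 each: (1 + 0.00230769)^52 ≈ 1.127341.
EAR = 1.127341 − 1 ≈ 12.73410%.

12.734%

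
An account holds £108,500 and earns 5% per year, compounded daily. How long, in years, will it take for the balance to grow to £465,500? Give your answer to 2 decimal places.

29.13 years

(1 + 0.000136986)^(365t) = 465,500/108,500 = 4.2903.
365t·ln(1 + 0.000136986) = ln(4.2903); 365t = 1.4564/0.000136977 ≈ 10632.1702.
t ≈ 29.1292 years.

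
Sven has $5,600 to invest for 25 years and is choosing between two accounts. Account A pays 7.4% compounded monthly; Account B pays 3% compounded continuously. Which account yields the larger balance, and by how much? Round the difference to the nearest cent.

A: (1 + 0.074/12)^300 ≈ 6.3237929336, so 5,600 × 6.3237929336 ≈ 35,413.2404.
B: e^(0.03·25) = e^0.75 ≈ 2.1170000166, so 5,600 × 2.1170000166 ≈ 11,855.2001.
Difference ≈ 23,558.0403 in favor of A.

Account A, by $23,558.04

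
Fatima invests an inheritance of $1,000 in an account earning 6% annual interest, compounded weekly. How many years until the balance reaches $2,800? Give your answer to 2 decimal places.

We need (1 + 0.00115385)^(52t) = 2.8, so 52t = ln 2.8 / ln 1.001154 ≈ 892.8515.
t ≈ 892.8515/52 = 17.1702 years.

17.17 years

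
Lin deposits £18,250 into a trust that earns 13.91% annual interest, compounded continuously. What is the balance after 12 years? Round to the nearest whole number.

A = P·e^(rt) = 18,250·e^(0.1391·12) = 18,250·e^1.6692.
e^1.6692 ≈ 5.3079197624, so A ≈ 96,869.5357.

£96,870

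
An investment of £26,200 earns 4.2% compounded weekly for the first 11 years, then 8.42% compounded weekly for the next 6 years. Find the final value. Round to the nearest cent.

Phase 1: 26,200·(1 + 0.042/52)^572 ≈ 41,578.0729.
Phase 2: 41,578.0729·(1 + 0.0842/52)^312 ≈ 68,879.8965.

£68,879.90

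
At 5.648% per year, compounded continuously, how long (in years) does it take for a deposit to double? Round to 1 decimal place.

e^(0.05648t) = 2, so 0.05648t = ln 2 ≈ 0.69315.
t ≈ 0.69315/0.05648 ≈ 12.2724.

12.3 years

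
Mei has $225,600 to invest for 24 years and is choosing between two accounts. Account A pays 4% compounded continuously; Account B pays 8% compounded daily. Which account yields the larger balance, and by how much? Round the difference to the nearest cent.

Account A growth factor: e^(0.04·24) = e^0.96 ≈ 2.61169647342; balance ≈ 589,198.7244.
Account B growth factor: (1 + 0.08/365)^8760 ≈ 6.819523625495; balance ≈ 1,538,484.5299.
Account B is larger by 949,285.8055.

Account B, by $949,285.81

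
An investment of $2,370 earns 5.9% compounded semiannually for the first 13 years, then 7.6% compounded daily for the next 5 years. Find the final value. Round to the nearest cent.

After 13 years at 5.9%: 2,370 × 2.129536679 ≈ 5,047.0019.
Then 5 years at 7.6%: 5,047.0019 × 1.462226748 ≈ 7,379.8612.

$7,379.86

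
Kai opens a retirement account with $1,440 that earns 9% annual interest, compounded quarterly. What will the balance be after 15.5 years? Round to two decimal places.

$5,721.21

Periodic rate = 9%/4 = 0.0225; periods = 4·15.5 = 62.
A = 1,440·(1 + 0.0225)^62 ≈ 1,440·3.97306467 ≈ 5,721.2131.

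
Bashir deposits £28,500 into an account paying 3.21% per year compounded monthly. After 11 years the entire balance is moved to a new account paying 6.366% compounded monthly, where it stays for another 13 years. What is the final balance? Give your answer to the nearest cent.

£92,566.31

Phase 1: 28,500·(1 + 0.002675)^132 ≈ 40,549.8733.
Phase 2: 40,549.8733·(1 + 0.005305)^156 ≈ 92,566.3082.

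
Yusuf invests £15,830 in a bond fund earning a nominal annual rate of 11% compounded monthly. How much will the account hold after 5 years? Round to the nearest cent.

Growth factor = (1 + 0.11/12)^60 ≈ 1.7289157305.
A ≈ 15,830 × 1.7289157305 ≈ 27,368.7360.

£27,368.74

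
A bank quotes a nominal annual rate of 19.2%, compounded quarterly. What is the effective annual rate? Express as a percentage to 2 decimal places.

20.63%

One year is 4 periods at 0.048 each: (1 + 0.048)^4 ≈ 1.206272.
EAR = 1.206272 − 1 ≈ 20.62717%.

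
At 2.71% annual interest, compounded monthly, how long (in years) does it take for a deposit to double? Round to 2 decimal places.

(1 + 0.00225833)^(12t) = 2.
12t = ln 2 / ln(1 + 0.00225833) ≈ 0.69315/0.00225579 ≈ 307.2751.
t ≈ 25.6063.

25.61 years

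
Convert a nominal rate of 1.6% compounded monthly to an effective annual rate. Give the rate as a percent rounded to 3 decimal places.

1.612%

One year is 12 periods at 0.00133333 each: (1 + 0.00133333)^12 ≈ 1.016118.
EAR = 1.016118 − 1 ≈ 1.61179%.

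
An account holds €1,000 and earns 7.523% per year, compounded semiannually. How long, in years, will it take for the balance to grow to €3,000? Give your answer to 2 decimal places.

14.88 years

(1 + 0.037615)^(2t) = 3,000/1,000 = 3.
2t·ln(1 + 0.037615) = ln(3); 2t = 1.0986/0.0369248 ≈ 29.7527.
t ≈ 14.8763 years.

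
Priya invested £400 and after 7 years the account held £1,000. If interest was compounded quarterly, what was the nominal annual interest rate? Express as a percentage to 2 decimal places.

13.31%

(1 + r/4)^28 = 1,000/400 = 2.5.
1 + r/4 = 2.5^(1/28) ≈ 1.033266, so r/4 ≈ 0.033266.
r ≈ 4·0.033266 = 13.30640%.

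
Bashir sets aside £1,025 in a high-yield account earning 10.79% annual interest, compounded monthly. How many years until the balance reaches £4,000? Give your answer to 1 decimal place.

12.7 years

(1 + 0.00899167)^(12t) = 4,000/1,025 = 3.9024.
12t·ln(1 + 0.00899167) = ln(3.9024); 12t = 1.3616/0.00895148 ≈ 152.1091.
t ≈ 12.6758 years.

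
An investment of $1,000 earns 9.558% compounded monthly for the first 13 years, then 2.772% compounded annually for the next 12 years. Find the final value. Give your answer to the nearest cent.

Phase 1: 1,000·(1 + 0.007965)^156 ≈ 3,447.3910.
Phase 2: 3,447.3910·(1 + 0.02772)^12 ≈ 4,786.1713.

$4,786.17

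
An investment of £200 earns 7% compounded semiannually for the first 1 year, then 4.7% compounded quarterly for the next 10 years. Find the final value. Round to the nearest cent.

£341.85

Phase 1: 200·(1 + 0.035)^2 ≈ 214.2450.
Phase 2: 214.2450·(1 + 0.01175)^40 ≈ 341.8529.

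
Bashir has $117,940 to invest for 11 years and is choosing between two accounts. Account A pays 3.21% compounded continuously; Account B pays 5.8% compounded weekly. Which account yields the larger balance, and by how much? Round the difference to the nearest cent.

A: e^(0.0321·11) = e^0.3531 ≈ 1.42347348366, so 117,940 × 1.42347348366 ≈ 167,884.4627.
B: (1 + 0.058/52)^572 ≈ 1.89201889367, so 117,940 × 1.89201889367 ≈ 223,144.7083.
Difference ≈ 55,260.2457 in favor of B.

Account B, by $55,260.25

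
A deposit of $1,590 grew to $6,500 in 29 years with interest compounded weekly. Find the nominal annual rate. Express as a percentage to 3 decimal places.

4.858%

(1 + r/52)^1508 = 6,500/1,590 = 4.08805.
1 + r/52 = 4.08805^(1/1508) ≈ 1.000934, so r/52 ≈ 0.000934168.
r ≈ 52·0.000934168 = 4.85767%.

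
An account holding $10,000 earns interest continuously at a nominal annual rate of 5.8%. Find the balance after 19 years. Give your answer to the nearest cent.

A = P·e^(rt) = 10,000·e^(0.058·19) = 10,000·e^1.102.
e^1.102 ≈ 3.0101803683, so A ≈ 30,101.8037.

$30,101.80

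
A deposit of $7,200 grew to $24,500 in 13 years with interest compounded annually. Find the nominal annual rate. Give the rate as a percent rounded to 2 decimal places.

The 13-period growth factor is 24,500/7,200 = 3.40278.
r = 3.40278^(1/13) − 1 ≈ 0.0987788, i.e. 9.87788%.

9.88%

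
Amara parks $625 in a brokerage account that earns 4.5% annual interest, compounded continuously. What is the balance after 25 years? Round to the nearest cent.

A = P·e^(rt) = 625·e^(0.045·25) = 625·e^1.125.
e^1.125 ≈ 3.080216849, so A ≈ 1,925.1355.

$1,925.14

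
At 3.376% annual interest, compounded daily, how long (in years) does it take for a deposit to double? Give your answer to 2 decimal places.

(1 + 0.0000924932)^(365t) = 2.
365t = ln 2 / ln(1 + 0.0000924932) ≈ 0.69315/9.24889e-05 ≈ 7494.3845.
t ≈ 20.5326.

20.53 years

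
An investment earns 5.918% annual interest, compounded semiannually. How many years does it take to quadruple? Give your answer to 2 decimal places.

(1 + 0.02959)^(2t) = 4.
2t = ln 4 / ln(1 + 0.02959) ≈ 1.3863/0.0291607 ≈ 47.5399.
t ≈ 23.7699.

23.77 years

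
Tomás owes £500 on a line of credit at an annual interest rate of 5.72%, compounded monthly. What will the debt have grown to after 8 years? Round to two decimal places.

Growth factor = (1 + 0.0572/12)^96 ≈ 1.57855969.
A ≈ 500 × 1.57855969 ≈ 789.2798.

£789.28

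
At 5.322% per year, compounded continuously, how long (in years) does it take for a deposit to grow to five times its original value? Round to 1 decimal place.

e^(0.05322t) = 5, so 0.05322t = ln 5 ≈ 1.6094.
t ≈ 1.6094/0.05322 ≈ 30.2412.

30.2 years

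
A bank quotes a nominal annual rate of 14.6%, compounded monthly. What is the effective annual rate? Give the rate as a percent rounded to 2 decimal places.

15.62%

EAR = (1 + 14.6%/12)^12 − 1 = (1 + 0.0121667)^12 − 1.
(1 + 0.0121667)^12 ≈ 1.156177, so EAR ≈ 15.61771%.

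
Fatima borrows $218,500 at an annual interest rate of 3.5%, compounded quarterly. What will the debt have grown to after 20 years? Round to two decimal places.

$438,667.30

Growth factor = (1 + 0.00875)^80 ≈ 2.00763065501.
A ≈ 218,500 × 2.00763065501 ≈ 438,667.2981.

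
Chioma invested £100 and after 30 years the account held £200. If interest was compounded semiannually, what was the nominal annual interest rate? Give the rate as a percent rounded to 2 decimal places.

2.32%

(1 + r/2)^60 = 200/100 = 2.
1 + r/2 = 2^(1/60) ≈ 1.011619, so r/2 ≈ 0.0116194.
r ≈ 2·0.0116194 = 2.32389%.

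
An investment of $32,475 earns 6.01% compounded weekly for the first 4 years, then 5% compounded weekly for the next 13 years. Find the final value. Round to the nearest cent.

After 4 years at 6.01%: 32,475 × 1.271581223 ≈ 41,294.6002.
Then 13 years at 5%: 41,294.6002 × 1.9149426994 ≈ 79,076.7932.

$79,076.79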